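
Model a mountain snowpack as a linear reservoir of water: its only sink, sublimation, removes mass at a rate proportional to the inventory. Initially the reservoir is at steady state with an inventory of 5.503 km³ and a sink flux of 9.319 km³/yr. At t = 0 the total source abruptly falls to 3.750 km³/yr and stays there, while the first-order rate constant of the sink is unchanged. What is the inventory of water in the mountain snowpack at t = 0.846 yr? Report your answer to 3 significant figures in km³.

τ = M₀/F₀ = 5.503/9.319 = 0.5905 yr; rate constant k = 1/τ.
New steady state M_∞ = F₁/k = F₁·τ = 3.750 × 0.5905 = 2.2144 km³.
M(t) = M_∞ + (M₀ − M_∞)·e^(−t/τ); t/τ = 0.846/0.5905 = 1.433, so e^(−t/τ) = 0.2387.
M(t) = 2.2144 + 3.289 × 0.2387 = 2.9993 km³.

3.00 km³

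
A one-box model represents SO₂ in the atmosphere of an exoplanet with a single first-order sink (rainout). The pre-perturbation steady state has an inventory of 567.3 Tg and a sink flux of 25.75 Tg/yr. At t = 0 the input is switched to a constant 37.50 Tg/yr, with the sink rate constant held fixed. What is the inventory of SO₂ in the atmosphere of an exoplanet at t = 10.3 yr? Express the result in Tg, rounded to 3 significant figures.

The sink rate constant is k = F₀/M₀ = 25.75/567.3 = 0.04539 yr⁻¹.
Solving dM/dt = F₁ − kM with M(0) = M₀ gives M(t) = F₁/k + (M₀ − F₁/k)·e^(−kt).
F₁/k = 37.50/0.04539 = 826.17 Tg; kt = 0.04539 × 10.3 = 0.4675, e^(−kt) = 0.6266.
M(10.3) = 826.17 + (567.3 − 826.17) × 0.6266 = 826.17 − 162.2 = 663.97 Tg.

664 Tg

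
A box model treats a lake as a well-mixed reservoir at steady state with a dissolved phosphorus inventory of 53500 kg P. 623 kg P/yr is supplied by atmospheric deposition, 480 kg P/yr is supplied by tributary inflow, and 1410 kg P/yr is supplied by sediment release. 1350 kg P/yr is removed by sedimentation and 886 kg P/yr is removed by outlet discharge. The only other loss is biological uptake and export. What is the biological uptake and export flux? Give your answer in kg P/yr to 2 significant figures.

280 kg P/yr

At steady state ΣF_in = ΣF_out.
ΣF_in = 623 + 480 + 1410 = 2513.0 kg P/yr.
Biological uptake and export flux = ΣF_in − (1350 + 886) = 2513.0 − 2236 = 277.0 kg P/yr.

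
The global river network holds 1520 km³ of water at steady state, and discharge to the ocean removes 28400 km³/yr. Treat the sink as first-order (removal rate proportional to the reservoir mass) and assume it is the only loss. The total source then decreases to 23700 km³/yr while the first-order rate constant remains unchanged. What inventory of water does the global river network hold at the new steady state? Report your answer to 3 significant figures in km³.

1270 km³

Rate constant k = F/M = 28400 / 1520 = 18.68 yr⁻¹.
At the new steady state, source = k·M_new ⇒ M_new = 23700 / 18.68 = 1268 km³.
(Equivalently M_new = M × F_new/F_old = 1520 × 23700/28400.)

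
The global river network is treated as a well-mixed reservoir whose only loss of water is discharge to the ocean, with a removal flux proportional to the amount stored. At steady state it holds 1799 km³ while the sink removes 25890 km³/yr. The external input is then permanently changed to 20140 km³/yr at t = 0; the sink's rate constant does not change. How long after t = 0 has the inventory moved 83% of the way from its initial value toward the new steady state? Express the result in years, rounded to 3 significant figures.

τ = M₀/F₀ = 1799/25890 = 0.06949 yr.
The remaining gap fraction is e^(−t/τ); 83% covered ⇒ e^(−t/τ) = 0.170.
t = −τ ln(0.170) = 0.06949 × 1.772 = 0.1231 yr.

0.123 yr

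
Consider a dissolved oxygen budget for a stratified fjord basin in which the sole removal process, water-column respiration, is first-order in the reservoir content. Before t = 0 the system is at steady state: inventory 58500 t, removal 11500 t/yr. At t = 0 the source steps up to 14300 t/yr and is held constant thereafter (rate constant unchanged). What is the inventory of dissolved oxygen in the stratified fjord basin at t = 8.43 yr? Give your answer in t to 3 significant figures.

70000 t

Residence time τ = M₀/F₀ = 5.087 yr. The eventual steady state is M_∞ = M₀·(F₁/F₀) = 58500 × 14300/11500 = 72743 t.
The anomaly ΔM(t) = M(t) − M_∞ decays as ΔM₀·e^(−t/τ) with ΔM₀ = 58500 − 72743 = −14240 t.
At t = 8.43 yr, e^(−t/τ) = e^(−1.657) = 0.1907, so ΔM = −2716 t and M = 72743 − 2716 = 70028 t.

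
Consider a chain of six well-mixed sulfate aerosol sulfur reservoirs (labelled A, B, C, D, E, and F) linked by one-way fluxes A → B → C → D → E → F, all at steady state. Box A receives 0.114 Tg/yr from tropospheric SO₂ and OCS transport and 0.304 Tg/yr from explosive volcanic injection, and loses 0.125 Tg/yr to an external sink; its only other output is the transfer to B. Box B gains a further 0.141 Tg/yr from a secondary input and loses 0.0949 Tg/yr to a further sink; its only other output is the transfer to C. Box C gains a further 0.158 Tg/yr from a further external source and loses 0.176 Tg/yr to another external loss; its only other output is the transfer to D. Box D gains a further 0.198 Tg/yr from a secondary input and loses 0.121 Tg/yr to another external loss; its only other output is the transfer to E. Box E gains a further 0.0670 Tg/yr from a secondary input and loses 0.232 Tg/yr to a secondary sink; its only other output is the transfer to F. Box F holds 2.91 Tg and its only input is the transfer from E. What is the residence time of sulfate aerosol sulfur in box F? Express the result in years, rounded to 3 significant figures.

12.5 yr

Box A: F(A→B) = (0.114 + 0.304) − 0.125 = 0.29300 Tg/yr.
Box B: F(B→C) = (0.29300 + 0.141) − 0.0949 = 0.33910 Tg/yr.
Box C: F(C→D) = (0.33910 + 0.158) − 0.176 = 0.32110 Tg/yr.
Box D: F(D→E) = (0.32110 + 0.198) − 0.121 = 0.39810 Tg/yr.
Box E: F(E→F) = (0.39810 + 0.0670) − 0.232 = 0.23310 Tg/yr.
Box F throughput = its input = 0.23310 Tg/yr; τ = 2.91 / 0.23310 = 12.48 yr.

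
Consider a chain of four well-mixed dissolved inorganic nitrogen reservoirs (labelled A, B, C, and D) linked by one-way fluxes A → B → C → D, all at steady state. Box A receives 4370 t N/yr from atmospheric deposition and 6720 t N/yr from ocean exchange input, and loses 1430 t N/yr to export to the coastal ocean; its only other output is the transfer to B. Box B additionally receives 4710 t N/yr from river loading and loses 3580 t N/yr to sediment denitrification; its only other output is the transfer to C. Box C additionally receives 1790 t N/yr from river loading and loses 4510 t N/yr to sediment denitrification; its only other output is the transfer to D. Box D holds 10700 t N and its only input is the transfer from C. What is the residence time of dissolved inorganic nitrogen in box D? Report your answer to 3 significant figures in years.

Box A: F(A→B) = (4370 + 6720) − 1430 = 9660.0 t N/yr.
Box B: F(B→C) = (9660.0 + 4710) − 3580 = 10790 t N/yr.
Box C: F(C→D) = (10790 + 1790) − 4510 = 8070.0 t N/yr.
Box D throughput = its input = 8070.0 t N/yr; τ = 10700 / 8070.0 = 1.326 yr.

1.33 yr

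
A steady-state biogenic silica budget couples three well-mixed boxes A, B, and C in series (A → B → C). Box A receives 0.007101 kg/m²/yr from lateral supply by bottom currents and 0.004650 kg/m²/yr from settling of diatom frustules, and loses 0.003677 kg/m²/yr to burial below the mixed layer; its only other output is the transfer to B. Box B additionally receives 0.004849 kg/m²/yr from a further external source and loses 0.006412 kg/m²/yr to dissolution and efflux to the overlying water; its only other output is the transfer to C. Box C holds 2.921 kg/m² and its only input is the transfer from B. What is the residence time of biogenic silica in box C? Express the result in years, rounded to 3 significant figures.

Box A: F(A→B) = (0.007101 + 0.004650) − 0.003677 = 0.0080740 kg/m²/yr.
Box B: F(B→C) = (0.0080740 + 0.004849) − 0.006412 = 0.0065110 kg/m²/yr.
Box C throughput = its input = 0.0065110 kg/m²/yr; τ = 2.921 / 0.0065110 = 448.6 yr.

449 yr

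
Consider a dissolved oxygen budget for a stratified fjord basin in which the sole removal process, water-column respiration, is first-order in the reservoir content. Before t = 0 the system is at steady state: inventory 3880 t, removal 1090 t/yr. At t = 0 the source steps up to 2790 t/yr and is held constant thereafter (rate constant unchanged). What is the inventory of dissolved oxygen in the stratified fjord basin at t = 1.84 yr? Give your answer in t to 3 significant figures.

τ = M₀/F₀ = 3880/1090 = 3.560 yr; rate constant k = 1/τ.
New steady state M_∞ = F₁/k = F₁·τ = 2790 × 3.560 = 9931.4 t.
M(t) = M_∞ + (M₀ − M_∞)·e^(−t/τ); t/τ = 1.84/3.560 = 0.5169, so e^(−t/τ) = 0.5964.
M(t) = 9931.4 − 6051 × 0.5964 = 6322.6 t.

6320 t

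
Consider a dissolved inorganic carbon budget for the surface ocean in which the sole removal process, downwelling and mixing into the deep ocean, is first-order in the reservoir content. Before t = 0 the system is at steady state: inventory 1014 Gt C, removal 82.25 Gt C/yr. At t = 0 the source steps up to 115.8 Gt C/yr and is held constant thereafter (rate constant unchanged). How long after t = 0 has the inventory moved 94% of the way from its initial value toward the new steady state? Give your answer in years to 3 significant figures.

34.7 yr

τ = M₀/F₀ = 1014/82.25 = 12.33 yr.
The remaining gap fraction is e^(−t/τ); 94% covered ⇒ e^(−t/τ) = 0.0600.
t = −τ ln(0.0600) = 12.33 × 2.813 = 34.68 yr.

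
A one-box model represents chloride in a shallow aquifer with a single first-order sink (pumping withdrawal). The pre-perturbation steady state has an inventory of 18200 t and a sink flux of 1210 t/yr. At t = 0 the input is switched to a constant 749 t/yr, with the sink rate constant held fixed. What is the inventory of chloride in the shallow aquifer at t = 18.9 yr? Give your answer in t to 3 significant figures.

13200 t

τ = M₀/F₀ = 18200/1210 = 15.04 yr; rate constant k = 1/τ.
New steady state M_∞ = F₁/k = F₁·τ = 749 × 15.04 = 11266 t.
M(t) = M_∞ + (M₀ − M_∞)·e^(−t/τ); t/τ = 18.9/15.04 = 1.257, so e^(−t/τ) = 0.2846.
M(t) = 11266 + 6934 × 0.2846 = 13240 t.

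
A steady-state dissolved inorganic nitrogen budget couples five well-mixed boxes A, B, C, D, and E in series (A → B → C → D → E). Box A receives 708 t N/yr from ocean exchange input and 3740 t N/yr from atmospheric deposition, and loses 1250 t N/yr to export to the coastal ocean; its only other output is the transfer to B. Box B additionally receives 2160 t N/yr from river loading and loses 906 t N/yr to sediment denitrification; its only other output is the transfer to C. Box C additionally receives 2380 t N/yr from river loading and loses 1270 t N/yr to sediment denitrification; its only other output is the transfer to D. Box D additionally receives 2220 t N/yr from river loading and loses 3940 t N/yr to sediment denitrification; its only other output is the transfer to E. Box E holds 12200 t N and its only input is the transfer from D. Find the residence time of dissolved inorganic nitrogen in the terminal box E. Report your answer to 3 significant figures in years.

Box A: F(A→B) = (708 + 3740) − 1250 = 3198.0 t N/yr.
Box B: F(B→C) = (3198.0 + 2160) − 906 = 4452.0 t N/yr.
Box C: F(C→D) = (4452.0 + 2380) − 1270 = 5562.0 t N/yr.
Box D: F(D→E) = (5562.0 + 2220) − 3940 = 3842.0 t N/yr.
Box E throughput = its input = 3842.0 t N/yr; τ = 12200 / 3842.0 = 3.175 yr.

3.18 yr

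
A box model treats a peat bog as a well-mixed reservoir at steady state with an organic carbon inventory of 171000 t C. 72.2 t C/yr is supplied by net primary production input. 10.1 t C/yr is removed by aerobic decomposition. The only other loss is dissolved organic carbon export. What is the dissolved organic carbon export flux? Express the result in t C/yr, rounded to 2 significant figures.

62 t C/yr

At steady state ΣF_in = ΣF_out.
ΣF_in = 72.200 t C/yr.
Dissolved organic carbon export flux = ΣF_in − (10.1) = 72.200 − 10.10 = 62.10 t C/yr.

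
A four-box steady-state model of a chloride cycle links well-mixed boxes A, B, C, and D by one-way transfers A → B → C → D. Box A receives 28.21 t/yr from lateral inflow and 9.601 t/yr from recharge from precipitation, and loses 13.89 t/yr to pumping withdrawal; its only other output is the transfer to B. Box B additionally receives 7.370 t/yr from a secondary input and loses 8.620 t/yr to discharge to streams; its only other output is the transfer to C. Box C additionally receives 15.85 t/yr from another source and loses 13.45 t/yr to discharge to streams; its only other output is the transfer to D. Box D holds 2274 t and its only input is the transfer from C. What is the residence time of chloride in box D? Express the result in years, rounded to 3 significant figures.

90.7 yr

Box A: F(A→B) = (28.21 + 9.601) − 13.89 = 23.921 t/yr.
Box B: F(B→C) = (23.921 + 7.370) − 8.620 = 22.671 t/yr.
Box C: F(C→D) = (22.671 + 15.85) − 13.45 = 25.071 t/yr.
Box D throughput = its input = 25.071 t/yr; τ = 2274 / 25.071 = 90.70 yr.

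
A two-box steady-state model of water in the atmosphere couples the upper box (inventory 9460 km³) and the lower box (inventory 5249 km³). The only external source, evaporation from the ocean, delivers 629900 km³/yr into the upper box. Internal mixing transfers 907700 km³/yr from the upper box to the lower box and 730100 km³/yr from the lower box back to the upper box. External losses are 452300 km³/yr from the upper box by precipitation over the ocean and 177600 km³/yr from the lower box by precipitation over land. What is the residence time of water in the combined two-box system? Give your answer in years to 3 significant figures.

0.0234 yr

For the system as a whole, the A↔B exchange is internal and contributes nothing to the throughput; only the external sinks remove mass.
M_total = 9460 + 5249 = 14709 km³.
ΣF_external_out = 452300 + 177600 = 629900 km³/yr.
τ = M_total / ΣF_ext = 14709 / 629900 = 0.02335 yr.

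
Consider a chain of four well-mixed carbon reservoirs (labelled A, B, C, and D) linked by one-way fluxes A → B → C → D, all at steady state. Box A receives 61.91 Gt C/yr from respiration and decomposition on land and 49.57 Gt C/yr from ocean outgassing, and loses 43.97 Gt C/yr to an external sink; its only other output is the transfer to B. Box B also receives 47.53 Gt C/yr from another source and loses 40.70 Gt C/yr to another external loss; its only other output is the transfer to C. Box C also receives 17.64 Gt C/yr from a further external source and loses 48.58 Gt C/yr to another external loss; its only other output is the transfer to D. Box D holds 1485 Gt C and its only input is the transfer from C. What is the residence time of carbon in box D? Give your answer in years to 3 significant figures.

Box A: F(A→B) = (61.91 + 49.57) − 43.97 = 67.510 Gt C/yr.
Box B: F(B→C) = (67.510 + 47.53) − 40.70 = 74.340 Gt C/yr.
Box C: F(C→D) = (74.340 + 17.64) − 48.58 = 43.400 Gt C/yr.
Box D throughput = its input = 43.400 Gt C/yr; τ = 1485 / 43.400 = 34.22 yr.

34.2 yr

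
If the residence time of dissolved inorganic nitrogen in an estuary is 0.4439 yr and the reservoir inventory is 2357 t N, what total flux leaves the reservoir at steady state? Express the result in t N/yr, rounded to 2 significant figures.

5300 t N/yr

F = M / τ = 2357 / 0.4439 = 5310 t N/yr.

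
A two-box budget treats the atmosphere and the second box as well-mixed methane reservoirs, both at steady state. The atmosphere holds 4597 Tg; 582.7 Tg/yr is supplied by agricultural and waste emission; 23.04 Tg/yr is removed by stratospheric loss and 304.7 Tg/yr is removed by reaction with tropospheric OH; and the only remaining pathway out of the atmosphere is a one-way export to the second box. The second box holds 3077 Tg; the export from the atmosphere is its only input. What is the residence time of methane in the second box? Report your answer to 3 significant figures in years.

12.1 yr

Balance the atmosphere: ΣF_in = 582.70 Tg/yr.
Export to the second box = ΣF_in − (23.04 + 304.7) = 254.96 Tg/yr.
At steady state the output of the second box equals its input, 254.96 Tg/yr.
τ = M / F = 3077 / 254.96 = 12.07 yr.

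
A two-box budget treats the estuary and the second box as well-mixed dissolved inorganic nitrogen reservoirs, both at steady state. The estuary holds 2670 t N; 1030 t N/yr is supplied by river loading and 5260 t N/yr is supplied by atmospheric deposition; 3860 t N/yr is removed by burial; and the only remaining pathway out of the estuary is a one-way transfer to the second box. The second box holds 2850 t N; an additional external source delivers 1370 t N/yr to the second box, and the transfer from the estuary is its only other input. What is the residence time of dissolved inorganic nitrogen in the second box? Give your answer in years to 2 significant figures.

0.75 yr

Balance the estuary: ΣF_in = 1030 + 5260 = 6290.0 t N/yr.
Transfer to the second box = ΣF_in − (3860) = 2430.0 t N/yr.
Total input to the second box = 2430.0 + 1370 = 3800.0 t N/yr; at steady state this equals its total output.
τ = M / F = 2850 / 3800.0 = 0.7500 yr.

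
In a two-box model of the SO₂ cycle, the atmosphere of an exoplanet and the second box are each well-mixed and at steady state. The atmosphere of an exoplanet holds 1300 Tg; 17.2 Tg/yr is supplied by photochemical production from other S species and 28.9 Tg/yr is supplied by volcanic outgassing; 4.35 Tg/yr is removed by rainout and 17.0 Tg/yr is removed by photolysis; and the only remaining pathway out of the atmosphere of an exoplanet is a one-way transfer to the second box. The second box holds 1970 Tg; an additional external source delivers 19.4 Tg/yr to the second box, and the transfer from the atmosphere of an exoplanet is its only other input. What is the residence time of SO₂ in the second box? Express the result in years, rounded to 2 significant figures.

Balance the atmosphere of an exoplanet: ΣF_in = 17.2 + 28.9 = 46.100 Tg/yr.
Transfer to the second box = ΣF_in − (4.35 + 17.0) = 24.750 Tg/yr.
Total input to the second box = 24.750 + 19.4 = 44.150 Tg/yr; at steady state this equals its total output.
τ = M / F = 1970 / 44.150 = 44.62 yr.

45 yr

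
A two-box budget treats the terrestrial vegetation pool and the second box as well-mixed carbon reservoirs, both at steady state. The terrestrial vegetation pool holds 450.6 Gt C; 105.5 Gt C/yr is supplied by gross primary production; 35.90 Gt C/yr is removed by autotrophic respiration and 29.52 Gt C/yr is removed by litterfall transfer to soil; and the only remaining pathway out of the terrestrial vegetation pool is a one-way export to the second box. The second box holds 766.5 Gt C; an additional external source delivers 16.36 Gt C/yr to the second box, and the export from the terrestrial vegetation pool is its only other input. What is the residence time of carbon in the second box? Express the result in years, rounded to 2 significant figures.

14 yr

Balance the terrestrial vegetation pool: ΣF_in = 105.50 Gt C/yr.
Export to the second box = ΣF_in − (35.90 + 29.52) = 40.080 Gt C/yr.
Total input to the second box = 40.080 + 16.36 = 56.440 Gt C/yr; at steady state this equals its total output.
τ = M / F = 766.5 / 56.440 = 13.58 yr.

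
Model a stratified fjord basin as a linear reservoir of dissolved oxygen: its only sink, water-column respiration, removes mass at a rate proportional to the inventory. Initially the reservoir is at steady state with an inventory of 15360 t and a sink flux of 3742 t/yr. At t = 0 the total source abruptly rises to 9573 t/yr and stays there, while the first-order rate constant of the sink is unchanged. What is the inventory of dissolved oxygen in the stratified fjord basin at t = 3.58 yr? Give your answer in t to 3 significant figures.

29300 t

The sink rate constant is k = F₀/M₀ = 3742/15360 = 0.2436 yr⁻¹.
Solving dM/dt = F₁ − kM with M(0) = M₀ gives M(t) = F₁/k + (M₀ − F₁/k)·e^(−kt).
F₁/k = 9573/0.2436 = 39295 t; kt = 0.2436 × 3.58 = 0.8722, e^(−kt) = 0.4180.
M(3.58) = 39295 + (15360 − 39295) × 0.4180 = 39295 − 10010 = 29289 t.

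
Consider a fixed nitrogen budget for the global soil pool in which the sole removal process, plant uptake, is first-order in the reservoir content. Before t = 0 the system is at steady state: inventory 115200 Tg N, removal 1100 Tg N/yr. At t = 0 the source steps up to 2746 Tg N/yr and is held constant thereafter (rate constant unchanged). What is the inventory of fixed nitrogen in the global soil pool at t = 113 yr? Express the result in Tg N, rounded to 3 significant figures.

The sink rate constant is k = F₀/M₀ = 1100/115200 = 0.009549 yr⁻¹.
Solving dM/dt = F₁ − kM with M(0) = M₀ gives M(t) = F₁/k + (M₀ − F₁/k)·e^(−kt).
F₁/k = 2746/0.009549 = 287580 Tg N; kt = 0.009549 × 113 = 1.079, e^(−kt) = 0.3399.
M(113) = 287580 + (115200 − 287580) × 0.3399 = 287580 − 58600 = 228980 Tg N.

229000 Tg N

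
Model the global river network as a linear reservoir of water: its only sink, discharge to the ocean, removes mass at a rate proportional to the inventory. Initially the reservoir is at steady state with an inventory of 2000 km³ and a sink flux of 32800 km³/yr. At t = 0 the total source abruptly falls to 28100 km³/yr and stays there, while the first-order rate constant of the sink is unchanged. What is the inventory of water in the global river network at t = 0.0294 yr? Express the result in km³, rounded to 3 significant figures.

Residence time τ = M₀/F₀ = 0.06098 yr. The eventual steady state is M_∞ = M₀·(F₁/F₀) = 2000 × 28100/32800 = 1713.4 km³.
The anomaly ΔM(t) = M(t) − M_∞ decays as ΔM₀·e^(−t/τ) with ΔM₀ = 2000 − 1713.4 = 286.6 km³.
At t = 0.0294 yr, e^(−t/τ) = e^(−0.4822) = 0.6174, so ΔM = 177.0 km³ and M = 1713.4 + 177.0 = 1890.4 km³.

1890 km³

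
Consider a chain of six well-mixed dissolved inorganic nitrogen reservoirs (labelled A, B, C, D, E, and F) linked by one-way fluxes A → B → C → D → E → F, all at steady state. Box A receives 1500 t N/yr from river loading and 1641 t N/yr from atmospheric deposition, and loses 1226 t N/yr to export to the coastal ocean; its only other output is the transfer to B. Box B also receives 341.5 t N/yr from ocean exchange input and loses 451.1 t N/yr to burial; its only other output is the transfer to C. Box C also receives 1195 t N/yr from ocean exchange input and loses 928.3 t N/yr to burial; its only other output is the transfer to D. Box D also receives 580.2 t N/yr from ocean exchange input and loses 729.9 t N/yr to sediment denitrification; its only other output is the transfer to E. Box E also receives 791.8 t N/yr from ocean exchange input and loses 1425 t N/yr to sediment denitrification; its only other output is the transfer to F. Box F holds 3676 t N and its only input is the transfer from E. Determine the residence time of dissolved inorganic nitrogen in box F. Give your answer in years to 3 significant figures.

2.85 yr

Box A: F(A→B) = (1500 + 1641) − 1226 = 1915.0 t N/yr.
Box B: F(B→C) = (1915.0 + 341.5) − 451.1 = 1805.4 t N/yr.
Box C: F(C→D) = (1805.4 + 1195) − 928.3 = 2072.1 t N/yr.
Box D: F(D→E) = (2072.1 + 580.2) − 729.9 = 1922.4 t N/yr.
Box E: F(E→F) = (1922.4 + 791.8) − 1425 = 1289.2 t N/yr.
Box F throughput = its input = 1289.2 t N/yr; τ = 3676 / 1289.2 = 2.851 yr.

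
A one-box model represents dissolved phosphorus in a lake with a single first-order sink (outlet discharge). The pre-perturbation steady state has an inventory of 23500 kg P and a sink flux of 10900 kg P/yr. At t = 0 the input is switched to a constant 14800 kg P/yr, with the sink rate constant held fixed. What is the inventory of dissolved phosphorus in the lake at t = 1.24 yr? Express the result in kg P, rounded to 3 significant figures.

τ = M₀/F₀ = 23500/10900 = 2.156 yr; rate constant k = 1/τ.
New steady state M_∞ = F₁/k = F₁·τ = 14800 × 2.156 = 31908 kg P.
M(t) = M_∞ + (M₀ − M_∞)·e^(−t/τ); t/τ = 1.24/2.156 = 0.5751, so e^(−t/τ) = 0.5626.
M(t) = 31908 − 8408 × 0.5626 = 27178 kg P.

27200 kg P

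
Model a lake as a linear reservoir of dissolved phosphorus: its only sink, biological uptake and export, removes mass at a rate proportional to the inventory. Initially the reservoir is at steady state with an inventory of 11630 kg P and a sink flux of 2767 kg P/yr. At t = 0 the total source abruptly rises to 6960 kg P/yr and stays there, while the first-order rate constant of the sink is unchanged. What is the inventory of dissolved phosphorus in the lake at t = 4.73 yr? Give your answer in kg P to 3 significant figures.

The sink rate constant is k = F₀/M₀ = 2767/11630 = 0.2379 yr⁻¹.
Solving dM/dt = F₁ − kM with M(0) = M₀ gives M(t) = F₁/k + (M₀ − F₁/k)·e^(−kt).
F₁/k = 6960/0.2379 = 29254 kg P; kt = 0.2379 × 4.73 = 1.125, e^(−kt) = 0.3245.
M(4.73) = 29254 + (11630 − 29254) × 0.3245 = 29254 − 5720 = 23534 kg P.

23500 kg P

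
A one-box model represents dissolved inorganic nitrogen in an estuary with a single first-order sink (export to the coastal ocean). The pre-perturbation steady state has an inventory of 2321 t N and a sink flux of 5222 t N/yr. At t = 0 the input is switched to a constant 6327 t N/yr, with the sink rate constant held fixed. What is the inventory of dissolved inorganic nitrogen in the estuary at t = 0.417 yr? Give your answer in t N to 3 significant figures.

Residence time τ = M₀/F₀ = 0.4445 yr. The eventual steady state is M_∞ = M₀·(F₁/F₀) = 2321 × 6327/5222 = 2812.1 t N.
The anomaly ΔM(t) = M(t) − M_∞ decays as ΔM₀·e^(−t/τ) with ΔM₀ = 2321 − 2812.1 = −491.1 t N.
At t = 0.417 yr, e^(−t/τ) = e^(−0.9382) = 0.3913, so ΔM = −192.2 t N and M = 2812.1 − 192.2 = 2619.9 t N.

2620 t N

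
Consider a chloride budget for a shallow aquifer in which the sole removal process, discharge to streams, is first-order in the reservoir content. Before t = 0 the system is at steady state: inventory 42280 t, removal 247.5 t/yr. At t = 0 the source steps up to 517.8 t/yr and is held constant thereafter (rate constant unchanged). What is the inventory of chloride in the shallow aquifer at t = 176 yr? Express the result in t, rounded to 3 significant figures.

Residence time τ = M₀/F₀ = 170.8 yr. The eventual steady state is M_∞ = M₀·(F₁/F₀) = 42280 × 517.8/247.5 = 88455 t.
The anomaly ΔM(t) = M(t) − M_∞ decays as ΔM₀·e^(−t/τ) with ΔM₀ = 42280 − 88455 = −46170 t.
At t = 176 yr, e^(−t/τ) = e^(−1.030) = 0.3569, so ΔM = −16480 t and M = 88455 − 16480 = 71975 t.

72000 t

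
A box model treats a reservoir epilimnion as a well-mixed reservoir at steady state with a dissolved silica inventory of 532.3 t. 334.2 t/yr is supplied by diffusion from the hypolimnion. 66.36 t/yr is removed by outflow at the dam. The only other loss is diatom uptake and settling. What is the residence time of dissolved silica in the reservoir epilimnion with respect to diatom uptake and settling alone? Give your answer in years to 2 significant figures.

2.0 yr

At steady state ΣF_in = ΣF_out.
ΣF_in = 334.20 t/yr.
Diatom uptake and settling flux = ΣF_in − (66.36) = 334.20 − 66.36 = 267.8 t/yr.
τ = M / F = 532.3 / 267.8 = 1.987 yr.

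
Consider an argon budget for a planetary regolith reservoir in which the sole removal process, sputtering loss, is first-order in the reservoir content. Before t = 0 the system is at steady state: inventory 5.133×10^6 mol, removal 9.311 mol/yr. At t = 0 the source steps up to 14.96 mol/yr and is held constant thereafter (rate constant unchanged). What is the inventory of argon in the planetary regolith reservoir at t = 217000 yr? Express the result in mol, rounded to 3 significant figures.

The sink rate constant is k = F₀/M₀ = 9.311/5.133×10^6 = 1.814×10^-6 yr⁻¹.
Solving dM/dt = F₁ − kM with M(0) = M₀ gives M(t) = F₁/k + (M₀ − F₁/k)·e^(−kt).
F₁/k = 14.96/1.814×10^-6 = 8.2472×10^6 mol; kt = 1.814×10^-6 × 217000 = 0.3936, e^(−kt) = 0.6746.
M(217000) = 8.2472×10^6 + (5.133×10^6 − 8.2472×10^6) × 0.6746 = 8.2472×10^6 − 2.101×10^6 = 6.1463×10^6 mol.

6.15×10^6 mol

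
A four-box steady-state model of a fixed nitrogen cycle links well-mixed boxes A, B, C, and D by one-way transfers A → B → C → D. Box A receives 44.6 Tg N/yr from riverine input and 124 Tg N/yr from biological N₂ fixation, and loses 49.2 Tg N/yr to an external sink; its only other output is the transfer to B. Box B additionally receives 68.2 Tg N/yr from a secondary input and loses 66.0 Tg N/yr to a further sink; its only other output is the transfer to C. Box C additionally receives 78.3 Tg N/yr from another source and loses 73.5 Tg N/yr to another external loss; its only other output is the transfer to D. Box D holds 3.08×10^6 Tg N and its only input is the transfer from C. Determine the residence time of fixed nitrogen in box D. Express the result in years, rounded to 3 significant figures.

24400 yr

Box A: F(A→B) = (44.6 + 124) − 49.2 = 119.40 Tg N/yr.
Box B: F(B→C) = (119.40 + 68.2) − 66.0 = 121.60 Tg N/yr.
Box C: F(C→D) = (121.60 + 78.3) − 73.5 = 126.40 Tg N/yr.
Box D throughput = its input = 126.40 Tg N/yr; τ = 3.08×10^6 / 126.40 = 24370 yr.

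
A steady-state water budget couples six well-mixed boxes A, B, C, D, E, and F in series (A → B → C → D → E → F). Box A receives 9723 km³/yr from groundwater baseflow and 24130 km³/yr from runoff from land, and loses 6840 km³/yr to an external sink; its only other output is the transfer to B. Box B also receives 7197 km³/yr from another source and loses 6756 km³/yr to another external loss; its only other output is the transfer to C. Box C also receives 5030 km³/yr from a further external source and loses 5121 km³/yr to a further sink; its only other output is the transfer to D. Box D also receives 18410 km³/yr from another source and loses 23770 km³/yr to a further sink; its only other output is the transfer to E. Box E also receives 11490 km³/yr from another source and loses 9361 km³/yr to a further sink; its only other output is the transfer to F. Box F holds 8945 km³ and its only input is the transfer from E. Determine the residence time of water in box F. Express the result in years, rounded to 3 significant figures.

Box A: F(A→B) = (9723 + 24130) − 6840 = 27013 km³/yr.
Box B: F(B→C) = (27013 + 7197) − 6756 = 27454 km³/yr.
Box C: F(C→D) = (27454 + 5030) − 5121 = 27363 km³/yr.
Box D: F(D→E) = (27363 + 18410) − 23770 = 22003 km³/yr.
Box E: F(E→F) = (22003 + 11490) − 9361 = 24132 km³/yr.
Box F throughput = its input = 24132 km³/yr; τ = 8945 / 24132 = 0.3707 yr.

0.371 yr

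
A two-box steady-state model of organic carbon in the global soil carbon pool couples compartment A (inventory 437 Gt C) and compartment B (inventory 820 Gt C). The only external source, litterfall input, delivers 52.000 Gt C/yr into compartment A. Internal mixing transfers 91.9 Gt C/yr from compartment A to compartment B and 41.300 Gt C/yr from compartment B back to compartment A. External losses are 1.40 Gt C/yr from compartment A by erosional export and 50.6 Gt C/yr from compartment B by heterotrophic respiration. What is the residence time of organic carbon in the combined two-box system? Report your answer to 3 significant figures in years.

Residence time in the combined system uses the total inventory and the total *external* removal — internal exchanges between the two boxes cancel.
M_total = 437 + 820 = 1257.0 Gt C.
ΣF_external_out = 1.40 + 50.6 = 52.000 Gt C/yr.
τ = M_total / ΣF_ext = 1257.0 / 52.000 = 24.17 yr.

24.2 yr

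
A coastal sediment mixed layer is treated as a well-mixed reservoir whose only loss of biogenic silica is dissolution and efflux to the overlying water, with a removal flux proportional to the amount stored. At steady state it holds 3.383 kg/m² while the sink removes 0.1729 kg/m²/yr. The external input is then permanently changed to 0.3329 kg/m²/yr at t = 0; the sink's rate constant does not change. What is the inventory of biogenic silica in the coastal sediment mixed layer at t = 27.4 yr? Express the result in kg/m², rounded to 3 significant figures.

τ = M₀/F₀ = 3.383/0.1729 = 19.57 yr; rate constant k = 1/τ.
New steady state M_∞ = F₁/k = F₁·τ = 0.3329 × 19.57 = 6.5136 kg/m².
M(t) = M_∞ + (M₀ − M_∞)·e^(−t/τ); t/τ = 27.4/19.57 = 1.400, so e^(−t/τ) = 0.2465.
M(t) = 6.5136 − 3.131 × 0.2465 = 5.7419 kg/m².

5.74 kg/m²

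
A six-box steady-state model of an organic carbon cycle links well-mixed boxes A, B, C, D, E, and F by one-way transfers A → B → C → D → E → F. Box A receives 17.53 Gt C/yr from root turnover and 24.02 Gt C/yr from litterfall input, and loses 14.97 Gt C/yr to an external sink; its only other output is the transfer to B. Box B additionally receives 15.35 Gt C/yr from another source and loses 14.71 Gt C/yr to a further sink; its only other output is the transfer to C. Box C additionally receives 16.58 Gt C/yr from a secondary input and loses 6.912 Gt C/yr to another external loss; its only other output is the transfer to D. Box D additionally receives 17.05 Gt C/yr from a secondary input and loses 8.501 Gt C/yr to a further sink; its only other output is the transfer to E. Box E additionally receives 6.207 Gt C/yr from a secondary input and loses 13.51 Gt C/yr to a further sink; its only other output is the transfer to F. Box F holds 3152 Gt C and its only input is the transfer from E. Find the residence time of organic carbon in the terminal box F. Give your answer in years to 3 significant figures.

Box A: F(A→B) = (17.53 + 24.02) − 14.97 = 26.580 Gt C/yr.
Box B: F(B→C) = (26.580 + 15.35) − 14.71 = 27.220 Gt C/yr.
Box C: F(C→D) = (27.220 + 16.58) − 6.912 = 36.888 Gt C/yr.
Box D: F(D→E) = (36.888 + 17.05) − 8.501 = 45.437 Gt C/yr.
Box E: F(E→F) = (45.437 + 6.207) − 13.51 = 38.134 Gt C/yr.
Box F throughput = its input = 38.134 Gt C/yr; τ = 3152 / 38.134 = 82.66 yr.

82.7 yr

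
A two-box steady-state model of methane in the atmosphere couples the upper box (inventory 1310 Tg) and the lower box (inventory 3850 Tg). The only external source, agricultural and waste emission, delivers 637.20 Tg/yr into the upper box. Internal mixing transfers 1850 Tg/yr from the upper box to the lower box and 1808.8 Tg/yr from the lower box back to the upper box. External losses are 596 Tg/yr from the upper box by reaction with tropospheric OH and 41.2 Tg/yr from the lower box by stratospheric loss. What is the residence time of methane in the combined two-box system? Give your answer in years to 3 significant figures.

8.10 yr

Residence time in the combined system uses the total inventory and the total *external* removal — internal exchanges between the two boxes cancel.
M_total = 1310 + 3850 = 5160.0 Tg.
ΣF_external_out = 596 + 41.2 = 637.20 Tg/yr.
τ = M_total / ΣF_ext = 5160.0 / 637.20 = 8.098 yr.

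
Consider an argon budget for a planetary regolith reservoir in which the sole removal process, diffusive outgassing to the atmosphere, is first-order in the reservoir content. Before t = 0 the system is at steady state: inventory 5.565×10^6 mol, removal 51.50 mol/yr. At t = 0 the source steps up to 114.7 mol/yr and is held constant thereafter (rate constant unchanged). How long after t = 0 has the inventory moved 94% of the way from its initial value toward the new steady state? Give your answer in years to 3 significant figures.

304000 yr

τ = M₀/F₀ = 5.565×10^6/51.50 = 108100 yr.
The remaining gap fraction is e^(−t/τ); 94% covered ⇒ e^(−t/τ) = 0.0600.
t = −τ ln(0.0600) = 108100 × 2.813 = 304000 yr.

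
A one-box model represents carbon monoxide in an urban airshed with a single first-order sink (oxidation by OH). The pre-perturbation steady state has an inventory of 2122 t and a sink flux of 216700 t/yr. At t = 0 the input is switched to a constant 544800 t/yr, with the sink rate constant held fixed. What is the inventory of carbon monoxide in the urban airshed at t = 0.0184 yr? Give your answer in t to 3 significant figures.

The sink rate constant is k = F₀/M₀ = 216700/2122 = 102.1 yr⁻¹.
Solving dM/dt = F₁ − kM with M(0) = M₀ gives M(t) = F₁/k + (M₀ − F₁/k)·e^(−kt).
F₁/k = 544800/102.1 = 5334.9 t; kt = 102.1 × 0.0184 = 1.879, e^(−kt) = 0.1527.
M(0.0184) = 5334.9 + (2122 − 5334.9) × 0.1527 = 5334.9 − 490.7 = 4844.1 t.

4840 t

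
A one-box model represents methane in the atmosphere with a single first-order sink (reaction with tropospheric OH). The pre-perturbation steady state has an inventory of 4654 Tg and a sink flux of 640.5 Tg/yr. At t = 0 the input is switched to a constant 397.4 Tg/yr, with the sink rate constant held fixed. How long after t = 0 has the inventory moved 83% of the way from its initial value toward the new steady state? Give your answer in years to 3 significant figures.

τ = M₀/F₀ = 4654/640.5 = 7.266 yr.
The remaining gap fraction is e^(−t/τ); 83% covered ⇒ e^(−t/τ) = 0.170.
t = −τ ln(0.170) = 7.266 × 1.772 = 12.88 yr.

12.9 yr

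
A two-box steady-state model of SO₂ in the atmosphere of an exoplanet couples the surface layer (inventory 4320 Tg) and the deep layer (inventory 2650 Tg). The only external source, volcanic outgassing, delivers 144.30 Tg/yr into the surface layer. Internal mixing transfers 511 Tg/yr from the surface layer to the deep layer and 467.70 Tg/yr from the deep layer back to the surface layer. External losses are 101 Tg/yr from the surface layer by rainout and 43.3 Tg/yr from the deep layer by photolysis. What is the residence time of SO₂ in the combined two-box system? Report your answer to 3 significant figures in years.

48.3 yr

For the system as a whole, the A↔B exchange is internal and contributes nothing to the throughput; only the external sinks remove mass.
M_total = 4320 + 2650 = 6970.0 Tg.
ΣF_external_out = 101 + 43.3 = 144.30 Tg/yr.
τ = M_total / ΣF_ext = 6970.0 / 144.30 = 48.30 yr.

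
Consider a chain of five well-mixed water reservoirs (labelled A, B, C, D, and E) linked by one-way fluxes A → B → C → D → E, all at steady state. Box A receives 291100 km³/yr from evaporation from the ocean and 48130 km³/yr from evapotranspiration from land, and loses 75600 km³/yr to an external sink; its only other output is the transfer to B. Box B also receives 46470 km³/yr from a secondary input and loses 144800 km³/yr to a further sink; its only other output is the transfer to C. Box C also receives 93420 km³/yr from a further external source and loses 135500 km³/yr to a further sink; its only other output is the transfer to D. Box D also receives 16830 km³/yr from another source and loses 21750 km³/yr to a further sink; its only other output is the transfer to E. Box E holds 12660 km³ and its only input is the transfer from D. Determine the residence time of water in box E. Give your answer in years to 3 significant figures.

0.107 yr

Box A: F(A→B) = (291100 + 48130) − 75600 = 263630 km³/yr.
Box B: F(B→C) = (263630 + 46470) − 144800 = 165300 km³/yr.
Box C: F(C→D) = (165300 + 93420) − 135500 = 123220 km³/yr.
Box D: F(D→E) = (123220 + 16830) − 21750 = 118300 km³/yr.
Box E throughput = its input = 118300 km³/yr; τ = 12660 / 118300 = 0.1070 yr.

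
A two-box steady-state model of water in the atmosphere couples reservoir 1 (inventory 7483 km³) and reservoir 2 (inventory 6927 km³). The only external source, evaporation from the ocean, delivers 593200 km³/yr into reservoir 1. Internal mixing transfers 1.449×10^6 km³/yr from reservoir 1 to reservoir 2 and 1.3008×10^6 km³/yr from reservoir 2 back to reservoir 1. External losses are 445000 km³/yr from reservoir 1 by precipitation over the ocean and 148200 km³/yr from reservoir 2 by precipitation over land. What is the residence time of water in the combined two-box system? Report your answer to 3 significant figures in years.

0.0243 yr

Treat the two boxes together as one reservoir: the mixing fluxes between them are internal recycling, so τ = ΣM / Σ(external losses).
M_total = 7483 + 6927 = 14410 km³.
ΣF_external_out = 445000 + 148200 = 593200 km³/yr.
τ = M_total / ΣF_ext = 14410 / 593200 = 0.02429 yr.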